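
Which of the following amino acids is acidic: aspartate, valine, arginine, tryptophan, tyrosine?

The acidic residues are Asp (D) and Glu (E), whose side chains end in a carboxylate group.
Of the listed options, only aspartate belongs to this group.

aspartate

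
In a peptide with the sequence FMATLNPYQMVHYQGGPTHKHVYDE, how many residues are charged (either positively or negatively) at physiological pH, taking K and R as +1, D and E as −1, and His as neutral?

Charged side chains at pH ~7.4: K, R (positive); D, E (negative).
Matching residues: K20, D24, E25.

3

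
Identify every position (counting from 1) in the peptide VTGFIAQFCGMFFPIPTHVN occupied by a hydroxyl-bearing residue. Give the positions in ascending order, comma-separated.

S, T, and Y are the three residues with a side-chain hydroxyl.
Matching residues: T2, T17.

2, 17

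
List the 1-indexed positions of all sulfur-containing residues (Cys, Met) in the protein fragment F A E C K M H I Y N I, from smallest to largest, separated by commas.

Matching residues: C4, M6.

4, 6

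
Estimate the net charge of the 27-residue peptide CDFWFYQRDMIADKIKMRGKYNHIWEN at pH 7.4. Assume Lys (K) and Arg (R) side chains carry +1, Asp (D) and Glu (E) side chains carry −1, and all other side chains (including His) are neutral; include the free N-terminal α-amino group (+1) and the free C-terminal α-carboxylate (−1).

Positive (K, R): R8, K14, K16, R18, K20 → +5.
Negative (D, E): D2, D9, D13, E26 → −4.
The N-terminus (+1) and C-terminus (−1) cancel.
Net charge = (+5) + (−4) = +1.

+1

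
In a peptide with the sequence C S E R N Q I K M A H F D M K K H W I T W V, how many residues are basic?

K, R, and H are the three residues with basic side chains (ε-amine, guanidinium, and imidazole respectively).
Matching residues: R4, K8, H11, K15, K16, H17.

6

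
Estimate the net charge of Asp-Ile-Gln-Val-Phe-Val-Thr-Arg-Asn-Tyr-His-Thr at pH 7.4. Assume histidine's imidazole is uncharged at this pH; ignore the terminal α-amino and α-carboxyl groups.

At pH ~7.4 the Lys and Arg side chains are protonated (+1), the Asp and Glu side chains are deprotonated (−1), and with His taken as neutral all other side chains carry no charge.
Positive (K, R): Arg8 → +1.
Negative (D, E): Asp1 → −1.
Net charge = (+1) + (−1) = 0.

0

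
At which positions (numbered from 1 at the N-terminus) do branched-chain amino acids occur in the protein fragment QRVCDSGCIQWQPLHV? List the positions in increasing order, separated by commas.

V, L, and I make up the branched-chain aliphatic group.
Matching residues: V3, I9, L14, V16.

3, 9, 14, 16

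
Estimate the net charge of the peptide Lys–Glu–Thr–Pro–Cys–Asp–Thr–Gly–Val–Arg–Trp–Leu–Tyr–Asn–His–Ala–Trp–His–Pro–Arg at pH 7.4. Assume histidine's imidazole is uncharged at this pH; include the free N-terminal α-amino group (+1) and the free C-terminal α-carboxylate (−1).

Near pH 7.4, K and R contribute +1 each, D and E contribute −1 each, and every other side chain (His included, as stated) is uncharged.
Positive (K, R): Lys1, Arg10, Arg20 → +3.
Negative (D, E): Glu2, Asp6 → −2.
The N-terminus (+1) and C-terminus (−1) cancel.
Net charge = (+3) + (−2) = +1.

+1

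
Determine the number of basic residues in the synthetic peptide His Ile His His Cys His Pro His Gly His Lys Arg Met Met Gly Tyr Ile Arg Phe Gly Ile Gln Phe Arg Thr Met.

K, R, and H are the three residues with basic side chains (ε-amine, guanidinium, and imidazole respectively).
Matching residues: His1, His3, His4, His6, His8, His10, Lys11, Arg12, Arg18, Arg24.

10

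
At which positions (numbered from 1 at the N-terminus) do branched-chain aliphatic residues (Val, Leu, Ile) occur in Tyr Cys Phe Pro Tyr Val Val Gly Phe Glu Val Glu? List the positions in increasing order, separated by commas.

Matching residues: Val6, Val7, Val11.

6, 7, 11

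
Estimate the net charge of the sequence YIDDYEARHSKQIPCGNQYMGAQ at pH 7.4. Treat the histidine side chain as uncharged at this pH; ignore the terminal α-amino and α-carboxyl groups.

The side chains ionized at physiological pH are Lys/Arg (+1) and Asp/Glu (−1); with His treated as neutral, nothing else contributes.
Positive (K, R): R8, K11 → +2.
Negative (D, E): D3, D4, E6 → −3.
Net charge = (+2) + (−3) = −1.

-1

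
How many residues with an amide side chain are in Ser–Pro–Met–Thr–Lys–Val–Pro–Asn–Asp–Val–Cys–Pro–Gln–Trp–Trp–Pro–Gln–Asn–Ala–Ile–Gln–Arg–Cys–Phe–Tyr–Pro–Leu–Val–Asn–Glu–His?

Asparagine (N) and glutamine (Q) have uncharged amide side chains.
Matching residues: Asn8, Gln13, Gln17, Asn18, Gln21, Asn29.

6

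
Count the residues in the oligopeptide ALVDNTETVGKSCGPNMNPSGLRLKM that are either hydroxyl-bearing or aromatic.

Hydroxyl-bearing: S, T, Y. Aromatic: F, W, Y.
Hydroxyl-bearing residues here: T6, T8, S12, S20 (4).
Aromatic residues here: none (0).
(Y belongs to both groups, but none appear in this sequence.) Total = 4 + 0 = 4.

4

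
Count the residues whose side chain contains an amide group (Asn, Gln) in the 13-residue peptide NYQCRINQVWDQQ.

6

Matching residues: N1, Q3, N7, Q8, Q12, Q13.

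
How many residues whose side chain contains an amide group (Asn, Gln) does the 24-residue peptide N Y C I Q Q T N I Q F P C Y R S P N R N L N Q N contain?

10

Matching residues: N1, Q5, Q6, N8, Q10, N18, N20, N22, Q23, N24.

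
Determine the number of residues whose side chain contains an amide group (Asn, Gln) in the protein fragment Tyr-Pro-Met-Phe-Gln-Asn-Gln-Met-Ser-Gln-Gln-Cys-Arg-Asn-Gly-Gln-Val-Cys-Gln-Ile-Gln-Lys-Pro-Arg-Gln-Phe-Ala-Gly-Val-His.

10

Matching residues: Gln5, Asn6, Gln7, Gln10, Gln11, Asn14, Gln16, Gln19, Gln21, Gln25.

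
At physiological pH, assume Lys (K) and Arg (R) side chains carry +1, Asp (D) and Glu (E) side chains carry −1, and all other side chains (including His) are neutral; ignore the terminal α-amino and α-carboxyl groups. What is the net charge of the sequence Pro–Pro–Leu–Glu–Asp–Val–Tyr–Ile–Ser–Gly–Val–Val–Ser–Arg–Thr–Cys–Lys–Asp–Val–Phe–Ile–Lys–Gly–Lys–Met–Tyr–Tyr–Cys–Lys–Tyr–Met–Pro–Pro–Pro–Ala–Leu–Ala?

+2

Positive (K, R): Arg14, Lys17, Lys22, Lys24, Lys29 → +5.
Negative (D, E): Glu4, Asp5, Asp18 → −3.
Net charge = (+5) + (−3) = +2.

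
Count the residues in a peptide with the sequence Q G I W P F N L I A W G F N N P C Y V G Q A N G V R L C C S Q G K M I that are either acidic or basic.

Acidic: D, E. Basic: H, K, R.
Acidic residues here: none (0).
Basic residues here: R26, K33 (2).
The two groups share no amino acid, so total = 0 + 2 = 2.

2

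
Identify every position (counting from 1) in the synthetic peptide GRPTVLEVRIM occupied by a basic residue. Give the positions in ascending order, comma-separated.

2, 9

K, R, and H are the three residues with basic side chains (ε-amine, guanidinium, and imidazole respectively).
Matching residues: R2, R9.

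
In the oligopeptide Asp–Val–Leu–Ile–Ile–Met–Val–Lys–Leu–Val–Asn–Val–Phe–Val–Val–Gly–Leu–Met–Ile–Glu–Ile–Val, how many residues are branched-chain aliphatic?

14

Valine (V), leucine (L), and isoleucine (I) are the branched-chain amino acids.
Matching residues: Val2, Leu3, Ile4, Ile5, Val7, Leu9, Val10, Val12, Val14, Val15, Leu17, Ile19, Ile21, Val22.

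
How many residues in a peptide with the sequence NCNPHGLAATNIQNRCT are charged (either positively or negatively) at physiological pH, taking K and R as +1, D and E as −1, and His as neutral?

Charged side chains at pH ~7.4: K, R (positive); D, E (negative).
Matching residues: R15.

1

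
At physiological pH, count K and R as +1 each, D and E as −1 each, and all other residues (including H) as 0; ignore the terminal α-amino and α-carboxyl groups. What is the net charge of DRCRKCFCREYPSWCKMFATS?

Positive (K, R): R2, R4, K5, R9, K16 → +5.
Negative (D, E): D1, E10 → −2.
Net charge = (+5) + (−2) = +3.

+3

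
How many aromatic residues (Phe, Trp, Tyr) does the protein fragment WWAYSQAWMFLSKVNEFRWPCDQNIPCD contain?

Matching residues: W1, W2, Y4, W8, F10, F17, W19.

7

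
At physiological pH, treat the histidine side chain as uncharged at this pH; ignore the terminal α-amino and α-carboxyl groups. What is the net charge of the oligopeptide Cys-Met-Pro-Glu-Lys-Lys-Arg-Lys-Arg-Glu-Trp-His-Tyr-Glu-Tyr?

+2

Near pH 7.4, K and R contribute +1 each, D and E contribute −1 each, and every other side chain (His included, as stated) is uncharged.
Positive (K, R): Lys5, Lys6, Arg7, Lys8, Arg9 → +5.
Negative (D, E): Glu4, Glu10, Glu14 → −3.
Net charge = (+5) + (−3) = +2.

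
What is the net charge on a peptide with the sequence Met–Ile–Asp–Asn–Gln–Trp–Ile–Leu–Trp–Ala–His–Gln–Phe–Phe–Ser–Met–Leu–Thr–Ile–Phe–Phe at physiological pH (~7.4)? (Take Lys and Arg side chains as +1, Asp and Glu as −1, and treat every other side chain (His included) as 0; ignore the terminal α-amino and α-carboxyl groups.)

-1

Positive (K, R): none → +0.
Negative (D, E): Asp3 → −1.
Net charge = (+0) + (−1) = −1.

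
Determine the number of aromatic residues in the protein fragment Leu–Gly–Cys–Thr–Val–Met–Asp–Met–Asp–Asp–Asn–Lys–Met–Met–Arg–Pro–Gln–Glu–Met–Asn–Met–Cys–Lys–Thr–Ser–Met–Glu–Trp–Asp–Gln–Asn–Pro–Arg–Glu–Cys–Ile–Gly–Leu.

Phenylalanine (F), tryptophan (W), and tyrosine (Y) have aromatic ring side chains.
Matching residues: Trp28.

1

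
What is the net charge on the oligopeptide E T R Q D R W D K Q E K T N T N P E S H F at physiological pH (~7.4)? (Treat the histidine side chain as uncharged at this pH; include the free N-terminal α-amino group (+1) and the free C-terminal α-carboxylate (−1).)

At pH ~7.4 the Lys and Arg side chains are protonated (+1), the Asp and Glu side chains are deprotonated (−1), and with His taken as neutral all other side chains carry no charge.
Positive (K, R): R3, R6, K9, K12 → +4.
Negative (D, E): E1, D5, D8, E11, E18 → −5.
The N-terminus (+1) and C-terminus (−1) cancel.
Net charge = (+4) + (−5) = −1.

-1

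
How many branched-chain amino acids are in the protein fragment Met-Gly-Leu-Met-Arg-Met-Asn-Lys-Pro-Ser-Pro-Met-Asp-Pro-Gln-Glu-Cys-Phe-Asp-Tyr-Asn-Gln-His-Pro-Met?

1

The BCAAs are Val, Leu, and Ile — aliphatic side chains with a branch point.
Matching residues: Leu3.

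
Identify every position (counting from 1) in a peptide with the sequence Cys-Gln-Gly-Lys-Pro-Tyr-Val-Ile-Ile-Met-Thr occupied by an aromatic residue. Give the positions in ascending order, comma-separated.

Phenylalanine (F), tryptophan (W), and tyrosine (Y) have aromatic ring side chains.
Matching residues: Tyr6.

6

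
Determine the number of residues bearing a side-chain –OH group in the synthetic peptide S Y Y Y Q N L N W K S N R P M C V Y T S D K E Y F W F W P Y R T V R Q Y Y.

Serine (S), threonine (T), and tyrosine (Y) each carry a hydroxyl group on the side chain.
Matching residues: S1, Y2, Y3, Y4, S11, Y18, T19, S20, Y24, Y30, T32, Y36, Y37.

13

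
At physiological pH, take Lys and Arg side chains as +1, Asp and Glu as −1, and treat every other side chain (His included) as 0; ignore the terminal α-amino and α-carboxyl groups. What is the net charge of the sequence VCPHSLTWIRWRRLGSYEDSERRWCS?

Positive (K, R): R10, R12, R13, R22, R23 → +5.
Negative (D, E): E18, D19, E21 → −3.
Net charge = (+5) + (−3) = +2.

+2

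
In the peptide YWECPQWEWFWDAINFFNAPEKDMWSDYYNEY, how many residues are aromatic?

The aromatic amino acids are Phe (F, benzyl), Trp (W, indole), and Tyr (Y, phenol).
Matching residues: Y1, W2, W7, W9, F10, W11, F16, F17, W25, Y28, Y29, Y32.

12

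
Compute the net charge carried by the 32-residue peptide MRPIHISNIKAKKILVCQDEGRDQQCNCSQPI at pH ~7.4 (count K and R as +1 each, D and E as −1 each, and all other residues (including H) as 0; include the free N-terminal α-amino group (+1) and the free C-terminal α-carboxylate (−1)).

Positive (K, R): R2, K10, K12, K13, R22 → +5.
Negative (D, E): D19, E20, D23 → −3.
The N-terminus (+1) and C-terminus (−1) cancel.
Net charge = (+5) + (−3) = +2.

+2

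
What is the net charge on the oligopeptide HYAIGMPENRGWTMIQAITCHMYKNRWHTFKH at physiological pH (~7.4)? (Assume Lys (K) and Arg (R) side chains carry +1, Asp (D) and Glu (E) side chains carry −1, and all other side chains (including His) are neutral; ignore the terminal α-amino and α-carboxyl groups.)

+3

Positive (K, R): R10, K24, R26, K31 → +4.
Negative (D, E): E8 → −1.
Net charge = (+4) + (−1) = +3.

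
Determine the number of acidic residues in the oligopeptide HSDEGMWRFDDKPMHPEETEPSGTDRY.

8

Only D (aspartate) and E (glutamate) carry a side-chain carboxylic acid.
Matching residues: D3, E4, D10, D11, E17, E18, E20, D25.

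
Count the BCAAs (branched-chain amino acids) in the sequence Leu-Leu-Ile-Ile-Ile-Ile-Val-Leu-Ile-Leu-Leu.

Valine (V), leucine (L), and isoleucine (I) are the branched-chain amino acids.
Matching residues: Leu1, Leu2, Ile3, Ile4, Ile5, Ile6, Val7, Leu8, Ile9, Leu10, Leu11.

11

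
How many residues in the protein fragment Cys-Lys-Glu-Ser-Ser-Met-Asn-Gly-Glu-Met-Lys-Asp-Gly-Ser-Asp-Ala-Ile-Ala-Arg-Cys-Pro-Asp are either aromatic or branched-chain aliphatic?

1

Aromatic: F, W, Y. Branched-chain aliphatic: I, L, V.
Aromatic residues here: none (0).
Branched-chain aliphatic residues here: Ile17 (1).
The two groups share no amino acid, so total = 0 + 1 = 1.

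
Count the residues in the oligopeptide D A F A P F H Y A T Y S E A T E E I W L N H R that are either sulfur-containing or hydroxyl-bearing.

5

Sulfur-containing: C, M. Hydroxyl-bearing: S, T, Y.
Sulfur-containing residues here: none (0).
Hydroxyl-bearing residues here: Y8, T10, Y11, S12, T15 (5).
The two groups share no amino acid, so total = 0 + 5 = 5.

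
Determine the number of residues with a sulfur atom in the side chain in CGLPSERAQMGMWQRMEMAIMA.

Only Cys (C) and Met (M) have a sulfur atom in the side chain.
Matching residues: C1, M10, M12, M16, M18, M21.

6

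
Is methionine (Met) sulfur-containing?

Yes

The sulfur-bearing residues are cysteine (–SH) and methionine (–S–CH₃).
Methionine is in this group.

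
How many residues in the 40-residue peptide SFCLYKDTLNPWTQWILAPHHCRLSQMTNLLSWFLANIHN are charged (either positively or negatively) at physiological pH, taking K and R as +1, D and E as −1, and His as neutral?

3

Charged side chains at pH ~7.4: K, R (positive); D, E (negative).
Matching residues: K6, D7, R23.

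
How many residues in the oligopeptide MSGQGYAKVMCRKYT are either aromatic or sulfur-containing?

5

Aromatic: F, W, Y. Sulfur-containing: C, M.
Aromatic residues here: Y6, Y14 (2).
Sulfur-containing residues here: M1, M10, C11 (3).
The two groups share no amino acid, so total = 2 + 3 = 5.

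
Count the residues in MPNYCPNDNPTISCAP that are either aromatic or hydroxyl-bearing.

3

Aromatic: F, W, Y. Hydroxyl-bearing: S, T, Y.
Aromatic residues here: Y4 (1).
Hydroxyl-bearing residues here: Y4, T11, S13 (3).
Y is in both groups, so the 1 Y residue must not be double-counted.
Total = 1 + 3 − 1 = 3.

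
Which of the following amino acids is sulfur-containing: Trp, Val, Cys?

Cys

Cysteine (C, thiol) and methionine (M, thioether) are the two sulfur-containing amino acids.
Of the listed options, only Cys belongs to this group.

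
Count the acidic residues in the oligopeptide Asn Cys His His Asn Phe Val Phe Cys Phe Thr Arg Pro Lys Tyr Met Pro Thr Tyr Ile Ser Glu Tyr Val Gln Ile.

Only D (aspartate) and E (glutamate) carry a side-chain carboxylic acid.
Matching residues: Glu22.

1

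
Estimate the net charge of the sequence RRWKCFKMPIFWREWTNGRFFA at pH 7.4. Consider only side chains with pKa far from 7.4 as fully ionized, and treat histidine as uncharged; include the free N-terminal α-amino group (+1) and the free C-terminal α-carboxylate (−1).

+5

At pH ~7.4 the Lys and Arg side chains are protonated (+1), the Asp and Glu side chains are deprotonated (−1), and with His taken as neutral all other side chains carry no charge.
Positive (K, R): R1, R2, K4, K7, R13, R19 → +6.
Negative (D, E): E14 → −1.
The N-terminus (+1) and C-terminus (−1) cancel.
Net charge = (+6) + (−1) = +5.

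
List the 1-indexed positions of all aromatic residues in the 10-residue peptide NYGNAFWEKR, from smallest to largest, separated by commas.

2, 6, 7

F, W, and Y each carry an aromatic ring on the side chain.
Matching residues: Y2, F6, W7.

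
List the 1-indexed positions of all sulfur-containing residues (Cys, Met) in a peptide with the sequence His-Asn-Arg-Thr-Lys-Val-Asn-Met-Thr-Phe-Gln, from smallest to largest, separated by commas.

8

Matching residues: Met8.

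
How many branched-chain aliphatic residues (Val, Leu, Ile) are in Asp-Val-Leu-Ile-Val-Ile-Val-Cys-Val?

7

Matching residues: Val2, Leu3, Ile4, Val5, Ile6, Val7, Val9.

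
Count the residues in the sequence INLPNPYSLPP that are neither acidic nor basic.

11

Acidic: D, E. Basic: K, R, H. All other residues are neither.
Matching residues: I1, N2, L3, P4, N5, P6, Y7, S8, L9, P10, P11.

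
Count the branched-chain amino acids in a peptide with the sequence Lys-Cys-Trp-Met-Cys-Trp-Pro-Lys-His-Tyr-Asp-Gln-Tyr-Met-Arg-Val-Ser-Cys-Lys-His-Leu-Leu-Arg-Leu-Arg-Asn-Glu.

Valine (V), leucine (L), and isoleucine (I) are the branched-chain amino acids.
Matching residues: Val16, Leu21, Leu22, Leu24.

4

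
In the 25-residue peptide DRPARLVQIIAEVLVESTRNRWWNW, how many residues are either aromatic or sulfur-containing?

Aromatic: F, W, Y. Sulfur-containing: C, M.
Aromatic residues here: W22, W23, W25 (3).
Sulfur-containing residues here: none (0).
The two groups share no amino acid, so total = 3 + 0 = 3.

3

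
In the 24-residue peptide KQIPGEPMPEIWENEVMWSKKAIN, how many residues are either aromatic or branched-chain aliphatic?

Aromatic: F, W, Y. Branched-chain aliphatic: I, L, V.
Aromatic residues here: W12, W18 (2).
Branched-chain aliphatic residues here: I3, I11, V16, I23 (4).
The two groups share no amino acid, so total = 2 + 4 = 6.

6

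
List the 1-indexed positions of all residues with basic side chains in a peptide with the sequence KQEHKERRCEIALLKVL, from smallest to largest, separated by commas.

Lysine (K), arginine (R), and histidine (H) have basic, nitrogen-containing side chains.
Matching residues: K1, H4, K5, R7, R8, K15.

1, 4, 5, 7, 8, 15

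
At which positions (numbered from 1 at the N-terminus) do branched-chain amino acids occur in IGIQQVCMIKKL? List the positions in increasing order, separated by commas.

1, 3, 6, 9, 12

Valine (V), leucine (L), and isoleucine (I) are the branched-chain amino acids.
Matching residues: I1, I3, V6, I9, L12.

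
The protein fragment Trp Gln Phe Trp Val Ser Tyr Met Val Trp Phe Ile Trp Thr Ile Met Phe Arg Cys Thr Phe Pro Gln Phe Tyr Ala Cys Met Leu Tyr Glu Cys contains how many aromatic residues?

12

F, W, and Y each carry an aromatic ring on the side chain.
Matching residues: Trp1, Phe3, Trp4, Tyr7, Trp10, Phe11, Trp13, Phe17, Phe21, Phe24, Tyr25, Tyr30.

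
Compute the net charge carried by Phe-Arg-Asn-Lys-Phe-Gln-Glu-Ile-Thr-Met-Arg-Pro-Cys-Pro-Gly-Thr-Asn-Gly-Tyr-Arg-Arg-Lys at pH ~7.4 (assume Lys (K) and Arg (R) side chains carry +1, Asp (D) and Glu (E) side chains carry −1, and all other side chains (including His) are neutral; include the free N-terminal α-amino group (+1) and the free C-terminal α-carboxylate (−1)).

Positive (K, R): Arg2, Lys4, Arg11, Arg20, Arg21, Lys22 → +6.
Negative (D, E): Glu7 → −1.
The N-terminus (+1) and C-terminus (−1) cancel.
Net charge = (+6) + (−1) = +5.

+5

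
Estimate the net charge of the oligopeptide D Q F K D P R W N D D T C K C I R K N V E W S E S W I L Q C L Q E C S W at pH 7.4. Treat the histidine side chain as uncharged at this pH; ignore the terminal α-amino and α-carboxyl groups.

-2

At pH ~7.4 the Lys and Arg side chains are protonated (+1), the Asp and Glu side chains are deprotonated (−1), and with His taken as neutral all other side chains carry no charge.
Positive (K, R): K4, R7, K14, R17, K18 → +5.
Negative (D, E): D1, D5, D10, D11, E21, E24, E33 → −7.
Net charge = (+5) + (−7) = −2.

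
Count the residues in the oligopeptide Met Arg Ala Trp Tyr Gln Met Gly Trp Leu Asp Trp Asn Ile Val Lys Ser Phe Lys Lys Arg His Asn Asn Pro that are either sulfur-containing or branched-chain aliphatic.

5

Sulfur-containing: C, M. Branched-chain aliphatic: I, L, V.
Sulfur-containing residues here: Met1, Met7 (2).
Branched-chain aliphatic residues here: Leu10, Ile14, Val15 (3).
The two groups share no amino acid, so total = 2 + 3 = 5.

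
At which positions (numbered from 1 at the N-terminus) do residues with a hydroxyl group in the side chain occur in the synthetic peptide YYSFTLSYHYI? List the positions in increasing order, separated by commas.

S, T, and Y are the three residues with a side-chain hydroxyl.
Matching residues: Y1, Y2, S3, T5, S7, Y8, Y10.

1, 2, 3, 5, 7, 8, 10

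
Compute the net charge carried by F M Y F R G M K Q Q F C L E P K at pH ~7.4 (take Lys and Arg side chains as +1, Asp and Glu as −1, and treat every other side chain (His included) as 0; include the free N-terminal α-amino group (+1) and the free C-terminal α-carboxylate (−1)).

+2

Positive (K, R): R5, K8, K16 → +3.
Negative (D, E): E14 → −1.
The N-terminus (+1) and C-terminus (−1) cancel.
Net charge = (+3) + (−1) = +2.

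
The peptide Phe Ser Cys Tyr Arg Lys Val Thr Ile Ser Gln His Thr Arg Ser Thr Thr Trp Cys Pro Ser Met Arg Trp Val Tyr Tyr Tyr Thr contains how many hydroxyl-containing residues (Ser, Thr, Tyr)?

13

Matching residues: Ser2, Tyr4, Thr8, Ser10, Thr13, Ser15, Thr16, Thr17, Ser21, Tyr26, Tyr27, Tyr28, Thr29.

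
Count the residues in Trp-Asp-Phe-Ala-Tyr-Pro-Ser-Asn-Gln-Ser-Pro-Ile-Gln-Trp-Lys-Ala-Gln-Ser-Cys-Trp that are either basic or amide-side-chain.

5

Basic: H, K, R. Amide-side-chain: N, Q.
Basic residues here: Lys15 (1).
Amide-side-chain residues here: Asn8, Gln9, Gln13, Gln17 (4).
The two groups share no amino acid, so total = 1 + 4 = 5.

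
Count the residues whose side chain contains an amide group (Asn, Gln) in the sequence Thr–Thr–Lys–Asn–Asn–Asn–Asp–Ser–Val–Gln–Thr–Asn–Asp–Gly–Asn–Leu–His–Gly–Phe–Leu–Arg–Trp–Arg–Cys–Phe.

6

Matching residues: Asn4, Asn5, Asn6, Gln10, Asn12, Asn15.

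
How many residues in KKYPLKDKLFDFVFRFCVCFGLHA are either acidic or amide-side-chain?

Acidic: D, E. Amide-side-chain: N, Q.
Acidic residues here: D7, D11 (2).
Amide-side-chain residues here: none (0).
The two groups share no amino acid, so total = 2 + 0 = 2.

2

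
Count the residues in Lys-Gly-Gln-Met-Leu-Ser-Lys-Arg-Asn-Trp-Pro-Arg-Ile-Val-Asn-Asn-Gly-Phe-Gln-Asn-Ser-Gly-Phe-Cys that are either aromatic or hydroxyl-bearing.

5

Aromatic: F, W, Y. Hydroxyl-bearing: S, T, Y.
Aromatic residues here: Trp10, Phe18, Phe23 (3).
Hydroxyl-bearing residues here: Ser6, Ser21 (2).
(Y belongs to both groups, but none appear in this sequence.) Total = 3 + 2 = 5.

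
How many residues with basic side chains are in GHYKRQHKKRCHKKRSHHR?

Lysine (K), arginine (R), and histidine (H) have basic, nitrogen-containing side chains.
Matching residues: H2, K4, R5, H7, K8, K9, R10, H12, K13, K14, R15, H17, H18, R19.

14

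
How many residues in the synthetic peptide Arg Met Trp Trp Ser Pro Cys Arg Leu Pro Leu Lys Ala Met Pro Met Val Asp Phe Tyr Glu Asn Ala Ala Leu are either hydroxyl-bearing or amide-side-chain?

3

Hydroxyl-bearing: S, T, Y. Amide-side-chain: N, Q.
Hydroxyl-bearing residues here: Ser5, Tyr20 (2).
Amide-side-chain residues here: Asn22 (1).
The two groups share no amino acid, so total = 2 + 1 = 3.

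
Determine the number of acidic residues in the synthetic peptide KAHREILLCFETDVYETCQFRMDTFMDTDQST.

7

The acidic residues are Asp (D) and Glu (E), whose side chains end in a carboxylate group.
Matching residues: E5, E11, D13, E16, D23, D27, D29.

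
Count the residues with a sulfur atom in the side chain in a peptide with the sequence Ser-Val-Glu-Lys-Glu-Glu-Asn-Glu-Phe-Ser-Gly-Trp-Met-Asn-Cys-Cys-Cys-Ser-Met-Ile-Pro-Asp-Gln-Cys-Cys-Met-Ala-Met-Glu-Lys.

Only Cys (C) and Met (M) have a sulfur atom in the side chain.
Matching residues: Met13, Cys15, Cys16, Cys17, Met19, Cys24, Cys25, Met26, Met28.

9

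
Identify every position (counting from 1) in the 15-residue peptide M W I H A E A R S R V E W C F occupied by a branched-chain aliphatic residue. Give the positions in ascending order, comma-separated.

3, 11

Valine (V), leucine (L), and isoleucine (I) are the branched-chain amino acids.
Matching residues: I3, V11.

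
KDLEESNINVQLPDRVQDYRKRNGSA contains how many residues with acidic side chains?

Aspartate (D) and glutamate (E) have carboxylic-acid side chains and are the acidic amino acids.
Matching residues: D2, E4, E5, D14, D18.

5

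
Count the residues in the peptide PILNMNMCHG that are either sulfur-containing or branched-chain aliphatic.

Sulfur-containing: C, M. Branched-chain aliphatic: I, L, V.
Sulfur-containing residues here: M5, M7, C8 (3).
Branched-chain aliphatic residues here: I2, L3 (2).
The two groups share no amino acid, so total = 3 + 2 = 5.

5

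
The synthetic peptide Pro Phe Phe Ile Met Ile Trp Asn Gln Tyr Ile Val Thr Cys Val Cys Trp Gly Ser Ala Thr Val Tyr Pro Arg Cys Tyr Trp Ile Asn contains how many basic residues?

1

The basic amino acids are Lys (K), Arg (R), and His (H).
Matching residues: Arg25.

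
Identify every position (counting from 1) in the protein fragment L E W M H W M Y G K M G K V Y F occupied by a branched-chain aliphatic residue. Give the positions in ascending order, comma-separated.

1, 14

Matching residues: L1, V14.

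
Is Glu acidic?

Yes

Aspartate (D) and glutamate (E) have carboxylic-acid side chains and are the acidic amino acids.
Glutamate is in this group.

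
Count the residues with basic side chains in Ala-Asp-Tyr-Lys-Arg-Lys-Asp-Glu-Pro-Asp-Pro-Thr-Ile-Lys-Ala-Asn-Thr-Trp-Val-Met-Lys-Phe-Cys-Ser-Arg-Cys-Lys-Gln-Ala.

7

The basic amino acids are Lys (K), Arg (R), and His (H).
Matching residues: Lys4, Arg5, Lys6, Lys14, Lys21, Arg25, Lys27.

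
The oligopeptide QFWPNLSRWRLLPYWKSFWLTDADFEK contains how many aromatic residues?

8

Phenylalanine (F), tryptophan (W), and tyrosine (Y) have aromatic ring side chains.
Matching residues: F2, W3, W9, Y14, W15, F18, W19, F25.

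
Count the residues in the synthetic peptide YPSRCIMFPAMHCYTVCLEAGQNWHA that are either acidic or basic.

Acidic: D, E. Basic: H, K, R.
Acidic residues here: E19 (1).
Basic residues here: R4, H12, H25 (3).
The two groups share no amino acid, so total = 1 + 3 = 4.

4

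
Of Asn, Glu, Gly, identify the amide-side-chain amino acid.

Asparagine (N) and glutamine (Q) have uncharged amide side chains.
Of the listed options, only Asn belongs to this group.

Asn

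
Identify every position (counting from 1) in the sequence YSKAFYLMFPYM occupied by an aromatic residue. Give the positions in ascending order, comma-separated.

1, 5, 6, 9, 11

The aromatic amino acids are Phe (F, benzyl), Trp (W, indole), and Tyr (Y, phenol).
Matching residues: Y1, F5, Y6, F9, Y11.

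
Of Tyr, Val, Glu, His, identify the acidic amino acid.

Glu

Aspartate (D) and glutamate (E) have carboxylic-acid side chains and are the acidic amino acids.
Of the listed options, only Glu belongs to this group.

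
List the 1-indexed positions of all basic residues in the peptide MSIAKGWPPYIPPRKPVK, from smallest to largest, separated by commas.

K, R, and H are the three residues with basic side chains (ε-amine, guanidinium, and imidazole respectively).
Matching residues: K5, R14, K15, K18.

5, 14, 15, 18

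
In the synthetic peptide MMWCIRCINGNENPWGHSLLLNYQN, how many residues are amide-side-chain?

Only N (asparagine) and Q (glutamine) carry a side-chain carboxamide.
Matching residues: N9, N11, N13, N22, Q24, N25.

6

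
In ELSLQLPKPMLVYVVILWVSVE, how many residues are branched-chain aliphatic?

11

V, L, and I make up the branched-chain aliphatic group.
Matching residues: L2, L4, L6, L11, V12, V14, V15, I16, L17, V19, V21.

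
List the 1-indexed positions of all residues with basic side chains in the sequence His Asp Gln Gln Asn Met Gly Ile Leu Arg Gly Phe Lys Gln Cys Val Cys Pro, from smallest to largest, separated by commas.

1, 10, 13

The basic amino acids are Lys (K), Arg (R), and His (H).
Matching residues: His1, Arg10, Lys13.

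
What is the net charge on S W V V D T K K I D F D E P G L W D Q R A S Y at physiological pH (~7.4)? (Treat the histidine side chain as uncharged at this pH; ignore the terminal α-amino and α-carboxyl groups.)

-2

The side chains ionized at physiological pH are Lys/Arg (+1) and Asp/Glu (−1); with His treated as neutral, nothing else contributes.
Positive (K, R): K7, K8, R20 → +3.
Negative (D, E): D5, D10, D12, E13, D18 → −5.
Net charge = (+3) + (−5) = −2.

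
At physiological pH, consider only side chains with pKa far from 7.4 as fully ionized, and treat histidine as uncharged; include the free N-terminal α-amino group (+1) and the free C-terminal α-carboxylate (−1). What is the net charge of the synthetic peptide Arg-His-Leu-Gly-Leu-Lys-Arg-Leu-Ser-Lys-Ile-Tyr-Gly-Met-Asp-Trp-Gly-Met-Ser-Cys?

Near pH 7.4, K and R contribute +1 each, D and E contribute −1 each, and every other side chain (His included, as stated) is uncharged.
Positive (K, R): Arg1, Lys6, Arg7, Lys10 → +4.
Negative (D, E): Asp15 → −1.
The N-terminus (+1) and C-terminus (−1) cancel.
Net charge = (+4) + (−1) = +3.

+3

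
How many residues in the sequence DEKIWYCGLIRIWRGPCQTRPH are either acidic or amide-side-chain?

3

Acidic: D, E. Amide-side-chain: N, Q.
Acidic residues here: D1, E2 (2).
Amide-side-chain residues here: Q18 (1).
The two groups share no amino acid, so total = 2 + 1 = 3.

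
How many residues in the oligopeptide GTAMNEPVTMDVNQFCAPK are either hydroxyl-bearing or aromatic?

3

Hydroxyl-bearing: S, T, Y. Aromatic: F, W, Y.
Hydroxyl-bearing residues here: T2, T9 (2).
Aromatic residues here: F15 (1).
(Y belongs to both groups, but none appear in this sequence.) Total = 2 + 1 = 3.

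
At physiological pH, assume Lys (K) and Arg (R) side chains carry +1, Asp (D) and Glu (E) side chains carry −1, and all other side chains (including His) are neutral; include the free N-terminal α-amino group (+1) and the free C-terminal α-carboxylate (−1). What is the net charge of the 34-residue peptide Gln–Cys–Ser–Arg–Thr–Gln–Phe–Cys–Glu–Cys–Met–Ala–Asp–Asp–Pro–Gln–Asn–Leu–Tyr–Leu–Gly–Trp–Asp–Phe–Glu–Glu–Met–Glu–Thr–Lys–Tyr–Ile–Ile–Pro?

-5

Positive (K, R): Arg4, Lys30 → +2.
Negative (D, E): Glu9, Asp13, Asp14, Asp23, Glu25, Glu26, Glu28 → −7.
The N-terminus (+1) and C-terminus (−1) cancel.
Net charge = (+2) + (−7) = −5.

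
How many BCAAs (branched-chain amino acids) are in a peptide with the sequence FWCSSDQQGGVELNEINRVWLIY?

Valine (V), leucine (L), and isoleucine (I) are the branched-chain amino acids.
Matching residues: V11, L13, I16, V19, L21, I22.

6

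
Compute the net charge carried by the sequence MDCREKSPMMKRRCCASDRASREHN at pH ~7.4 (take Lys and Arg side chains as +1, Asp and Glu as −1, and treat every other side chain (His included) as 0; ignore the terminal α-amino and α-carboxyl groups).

Positive (K, R): R4, K6, K11, R12, R13, R19, R22 → +7.
Negative (D, E): D2, E5, D18, E23 → −4.
Net charge = (+7) + (−4) = +3.

+3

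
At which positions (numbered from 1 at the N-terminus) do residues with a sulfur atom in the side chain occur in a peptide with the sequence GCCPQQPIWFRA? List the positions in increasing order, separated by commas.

2, 3

Only Cys (C) and Met (M) have a sulfur atom in the side chain.
Matching residues: C2, C3.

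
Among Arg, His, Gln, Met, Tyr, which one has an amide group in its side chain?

Only N (asparagine) and Q (glutamine) carry a side-chain carboxamide.
Of the listed options, only Gln belongs to this group.

Gln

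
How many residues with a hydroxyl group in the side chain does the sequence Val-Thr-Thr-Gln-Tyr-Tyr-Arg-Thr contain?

5

S, T, and Y are the three residues with a side-chain hydroxyl.
Matching residues: Thr2, Thr3, Tyr5, Tyr6, Thr8.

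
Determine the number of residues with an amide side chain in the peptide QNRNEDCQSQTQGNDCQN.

Only N (asparagine) and Q (glutamine) carry a side-chain carboxamide.
Matching residues: Q1, N2, N4, Q8, Q10, Q12, N14, Q17, N18.

9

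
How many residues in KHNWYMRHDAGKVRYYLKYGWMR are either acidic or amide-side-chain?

2

Acidic: D, E. Amide-side-chain: N, Q.
Acidic residues here: D9 (1).
Amide-side-chain residues here: N3 (1).
The two groups share no amino acid, so total = 1 + 1 = 2.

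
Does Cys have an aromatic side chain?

No

The aromatic amino acids are Phe (F, benzyl), Trp (W, indole), and Tyr (Y, phenol).
Cysteine is not in this group.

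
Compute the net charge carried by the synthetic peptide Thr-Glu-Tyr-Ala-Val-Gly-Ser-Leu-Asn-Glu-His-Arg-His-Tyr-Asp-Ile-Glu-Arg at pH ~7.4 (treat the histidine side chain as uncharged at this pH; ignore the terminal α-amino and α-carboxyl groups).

-2

At pH ~7.4 the Lys and Arg side chains are protonated (+1), the Asp and Glu side chains are deprotonated (−1), and with His taken as neutral all other side chains carry no charge.
Positive (K, R): Arg12, Arg18 → +2.
Negative (D, E): Glu2, Glu10, Asp15, Glu17 → −4.
Net charge = (+2) + (−4) = −2.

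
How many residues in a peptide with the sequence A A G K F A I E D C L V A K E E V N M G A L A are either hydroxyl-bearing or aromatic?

1

Hydroxyl-bearing: S, T, Y. Aromatic: F, W, Y.
Hydroxyl-bearing residues here: none (0).
Aromatic residues here: F5 (1).
(Y belongs to both groups, but none appear in this sequence.) Total = 0 + 1 = 1.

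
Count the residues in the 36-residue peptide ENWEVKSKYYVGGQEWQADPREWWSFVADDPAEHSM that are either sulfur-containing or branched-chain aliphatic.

4

Sulfur-containing: C, M. Branched-chain aliphatic: I, L, V.
Sulfur-containing residues here: M36 (1).
Branched-chain aliphatic residues here: V5, V11, V27 (3).
The two groups share no amino acid, so total = 1 + 3 = 4.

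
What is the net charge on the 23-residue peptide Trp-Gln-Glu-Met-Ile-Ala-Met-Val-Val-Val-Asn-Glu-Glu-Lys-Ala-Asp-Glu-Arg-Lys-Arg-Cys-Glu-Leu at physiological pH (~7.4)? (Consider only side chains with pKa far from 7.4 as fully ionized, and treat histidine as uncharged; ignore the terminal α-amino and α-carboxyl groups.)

The side chains ionized at physiological pH are Lys/Arg (+1) and Asp/Glu (−1); with His treated as neutral, nothing else contributes.
Positive (K, R): Lys14, Arg18, Lys19, Arg20 → +4.
Negative (D, E): Glu3, Glu12, Glu13, Asp16, Glu17, Glu22 → −6.
Net charge = (+4) + (−6) = −2.

-2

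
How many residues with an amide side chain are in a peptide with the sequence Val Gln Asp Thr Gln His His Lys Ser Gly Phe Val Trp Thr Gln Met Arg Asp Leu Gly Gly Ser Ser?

Asparagine (N) and glutamine (Q) have uncharged amide side chains.
Matching residues: Gln2, Gln5, Gln15.

3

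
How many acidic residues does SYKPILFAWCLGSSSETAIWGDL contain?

2

Only D (aspartate) and E (glutamate) carry a side-chain carboxylic acid.
Matching residues: E16, D22.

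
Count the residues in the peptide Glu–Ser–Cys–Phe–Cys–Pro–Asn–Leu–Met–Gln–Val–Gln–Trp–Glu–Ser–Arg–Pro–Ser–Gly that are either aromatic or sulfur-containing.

Aromatic: F, W, Y. Sulfur-containing: C, M.
Aromatic residues here: Phe4, Trp13 (2).
Sulfur-containing residues here: Cys3, Cys5, Met9 (3).
The two groups share no amino acid, so total = 2 + 3 = 5.

5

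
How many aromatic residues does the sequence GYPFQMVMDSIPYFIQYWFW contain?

F, W, and Y each carry an aromatic ring on the side chain.
Matching residues: Y2, F4, Y13, F14, Y17, W18, F19, W20.

8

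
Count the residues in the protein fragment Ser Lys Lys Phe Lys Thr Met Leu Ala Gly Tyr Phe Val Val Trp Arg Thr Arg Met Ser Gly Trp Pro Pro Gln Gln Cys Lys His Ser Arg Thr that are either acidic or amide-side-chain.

Acidic: D, E. Amide-side-chain: N, Q.
Acidic residues here: none (0).
Amide-side-chain residues here: Gln25, Gln26 (2).
The two groups share no amino acid, so total = 0 + 2 = 2.

2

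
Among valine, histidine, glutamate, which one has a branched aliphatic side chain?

valine

V, L, and I make up the branched-chain aliphatic group.
Of the listed options, only valine belongs to this group.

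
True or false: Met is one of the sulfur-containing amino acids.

Cysteine (C, thiol) and methionine (M, thioether) are the two sulfur-containing amino acids.
Methionine is in this group.

True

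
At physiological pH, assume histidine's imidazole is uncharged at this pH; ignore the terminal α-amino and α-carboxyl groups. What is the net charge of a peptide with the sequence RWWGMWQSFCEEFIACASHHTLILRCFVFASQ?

0

At pH ~7.4 the Lys and Arg side chains are protonated (+1), the Asp and Glu side chains are deprotonated (−1), and with His taken as neutral all other side chains carry no charge.
Positive (K, R): R1, R25 → +2.
Negative (D, E): E11, E12 → −2.
Net charge = (+2) + (−2) = 0.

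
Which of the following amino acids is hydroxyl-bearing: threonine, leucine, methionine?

threonine

The –OH-bearing residues are Ser, Thr (aliphatic alcohols), and Tyr (phenol).
Of the listed options, only threonine belongs to this group.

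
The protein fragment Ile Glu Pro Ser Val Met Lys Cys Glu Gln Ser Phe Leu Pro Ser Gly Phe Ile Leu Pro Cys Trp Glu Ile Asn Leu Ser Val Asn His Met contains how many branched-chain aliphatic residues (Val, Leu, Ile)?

8

Matching residues: Ile1, Val5, Leu13, Ile18, Leu19, Ile24, Leu26, Val28.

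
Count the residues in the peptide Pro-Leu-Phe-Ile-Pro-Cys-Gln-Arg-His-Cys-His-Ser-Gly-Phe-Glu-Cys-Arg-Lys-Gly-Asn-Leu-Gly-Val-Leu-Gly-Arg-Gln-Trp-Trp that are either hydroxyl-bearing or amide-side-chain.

4

Hydroxyl-bearing: S, T, Y. Amide-side-chain: N, Q.
Hydroxyl-bearing residues here: Ser12 (1).
Amide-side-chain residues here: Gln7, Asn20, Gln27 (3).
The two groups share no amino acid, so total = 1 + 3 = 4.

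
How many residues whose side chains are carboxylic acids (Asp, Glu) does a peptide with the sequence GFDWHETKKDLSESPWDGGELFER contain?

7

Matching residues: D3, E6, D10, E13, D17, E20, E23.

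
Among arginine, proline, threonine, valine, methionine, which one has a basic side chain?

Lysine (K), arginine (R), and histidine (H) have basic, nitrogen-containing side chains.
Of the listed options, only arginine belongs to this group.

arginine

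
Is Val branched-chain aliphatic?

V, L, and I make up the branched-chain aliphatic group.
Valine is in this group.

Yes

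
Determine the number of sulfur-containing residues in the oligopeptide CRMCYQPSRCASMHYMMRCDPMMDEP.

10

Only Cys (C) and Met (M) have a sulfur atom in the side chain.
Matching residues: C1, M3, C4, C10, M13, M16, M17, C19, M22, M23.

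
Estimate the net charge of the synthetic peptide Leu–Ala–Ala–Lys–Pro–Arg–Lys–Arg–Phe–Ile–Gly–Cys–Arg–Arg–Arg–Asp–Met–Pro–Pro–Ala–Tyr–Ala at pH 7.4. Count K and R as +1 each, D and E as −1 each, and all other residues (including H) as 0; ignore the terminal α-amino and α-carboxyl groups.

+6

Positive (K, R): Lys4, Arg6, Lys7, Arg8, Arg13, Arg14, Arg15 → +7.
Negative (D, E): Asp16 → −1.
Net charge = (+7) + (−1) = +6.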